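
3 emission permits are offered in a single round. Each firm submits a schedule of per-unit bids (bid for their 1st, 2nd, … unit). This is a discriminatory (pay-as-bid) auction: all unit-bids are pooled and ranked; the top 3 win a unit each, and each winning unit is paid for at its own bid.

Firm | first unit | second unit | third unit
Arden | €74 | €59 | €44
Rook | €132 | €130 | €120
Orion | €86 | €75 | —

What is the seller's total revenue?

Total revenue: €382

Merging the schedules and taking the best 3: 132 (Rook-1), 130 (Rook-2), 120 (Rook-3)
Next rejected bid: €86 (not a price — pay-as-bid).
Each winning unit pays its own bid.
Revenue = 132 + 130 + 120 = €382.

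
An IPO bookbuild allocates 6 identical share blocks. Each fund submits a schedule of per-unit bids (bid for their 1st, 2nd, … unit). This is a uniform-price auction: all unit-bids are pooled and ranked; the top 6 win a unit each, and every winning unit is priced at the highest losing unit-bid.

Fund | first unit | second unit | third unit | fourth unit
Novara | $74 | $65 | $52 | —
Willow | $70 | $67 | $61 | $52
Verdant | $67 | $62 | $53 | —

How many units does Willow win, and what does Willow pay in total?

Willow: 2 units, pays $122

Merging the schedules and taking the best 6: 74 (Novara-1), 70 (Willow-1), 67 (Willow-2), 67 (Verdant-1), 65 (Novara-2), 62 (Verdant-2)
The (k+1)-th unit-bid is $61.
Willow wins 2 unit(s) at $61 each.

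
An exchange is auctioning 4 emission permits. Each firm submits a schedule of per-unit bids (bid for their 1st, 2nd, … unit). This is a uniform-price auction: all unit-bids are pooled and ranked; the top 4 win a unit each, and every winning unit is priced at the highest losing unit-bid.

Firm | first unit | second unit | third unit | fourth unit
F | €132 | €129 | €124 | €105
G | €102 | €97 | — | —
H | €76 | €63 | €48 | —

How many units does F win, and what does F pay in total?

F: 4 units, pays €408

Pooled unit-bids ranked (top 4): 132 (F-1), 129 (F-2), 124 (F-3), 105 (F-4)
The (k+1)-th unit-bid is €102.
F wins 4 unit(s) at €102 each.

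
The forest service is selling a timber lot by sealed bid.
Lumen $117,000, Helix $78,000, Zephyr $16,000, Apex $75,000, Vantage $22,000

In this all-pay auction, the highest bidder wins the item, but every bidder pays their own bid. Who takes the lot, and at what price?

Lumen pays $117,000

Bids in order: 117,000 (Lumen) > 78,000 (Helix) > 75,000 (Apex) > 22,000 (Vantage) > 16,000 (Zephyr)
Lumen is highest and takes the item; every bidder forfeits their bid.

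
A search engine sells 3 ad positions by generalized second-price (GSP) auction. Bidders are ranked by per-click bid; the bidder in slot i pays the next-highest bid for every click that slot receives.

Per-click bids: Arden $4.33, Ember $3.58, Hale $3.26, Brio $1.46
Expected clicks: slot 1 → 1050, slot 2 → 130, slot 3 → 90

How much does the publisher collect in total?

Total revenue: $4314.20

Sorting advertisers: $4.33 (Arden) > $3.58 (Ember) > $3.26 (Hale) > $1.46 (Brio)
Slot 1: Arden pays $3.58 × 1050 = $3759.00
Slot 2: Ember pays $3.26 × 130 = $423.80
Slot 3: Hale pays $1.46 × 90 = $131.40
Total = $4314.20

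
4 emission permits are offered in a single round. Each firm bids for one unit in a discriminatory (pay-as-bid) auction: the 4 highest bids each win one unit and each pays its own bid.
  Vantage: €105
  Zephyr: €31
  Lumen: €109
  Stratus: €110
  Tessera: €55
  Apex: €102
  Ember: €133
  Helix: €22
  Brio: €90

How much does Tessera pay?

Sorting: 133 (Ember), 110 (Stratus), 109 (Lumen), 105 (Vantage), 102 (Apex), 90 (Brio), …
Winners (4 units): Ember, Stratus, Lumen, Vantage.
Tessera does not win → €0.

Tessera pays €0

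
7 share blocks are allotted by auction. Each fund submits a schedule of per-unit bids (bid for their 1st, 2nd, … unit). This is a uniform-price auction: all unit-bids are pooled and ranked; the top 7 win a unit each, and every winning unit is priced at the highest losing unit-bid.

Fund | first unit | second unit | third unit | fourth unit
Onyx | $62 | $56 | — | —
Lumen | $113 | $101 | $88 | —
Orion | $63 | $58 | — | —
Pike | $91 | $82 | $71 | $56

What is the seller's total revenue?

Total revenue: $434

Merging the schedules and taking the best 7: 113 (Lumen-1), 101 (Lumen-2), 91 (Pike-1), 88 (Lumen-3), 82 (Pike-2), 71 (Pike-3), 63 (Orion-1)
The (k+1)-th unit-bid is $62.
Allocation: Lumen 3, Orion 1, Pike 3. Every unit priced at $62.
Revenue = 7 × 62 = $434.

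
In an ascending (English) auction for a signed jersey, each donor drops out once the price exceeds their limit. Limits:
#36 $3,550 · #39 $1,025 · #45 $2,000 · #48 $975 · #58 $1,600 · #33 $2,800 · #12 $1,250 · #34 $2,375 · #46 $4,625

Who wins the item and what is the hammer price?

Rule: the price rises until one bidder remains; the winner pays the price at which the last rival dropped out.
Limits ranked: 4,625 (#46) > 3,550 (#36) > 2,800 (#33) > 2,375 (#34) > 2,000 (#45) > 1,600 (#58) > …
Bidding ends when #36 exits at $3,550; #46 takes it.

#46 wins at $3,550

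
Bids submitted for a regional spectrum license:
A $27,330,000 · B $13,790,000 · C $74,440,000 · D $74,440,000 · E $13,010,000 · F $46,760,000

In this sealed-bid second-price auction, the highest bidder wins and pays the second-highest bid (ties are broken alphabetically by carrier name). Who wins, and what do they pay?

Sorting bids: 74,440,000 (C) > 74,440,000 (D) > 46,760,000 (F) > 27,330,000 (A) > 13,790,000 (B) > 13,010,000 (E)
C and D tie at $74,440,000; tie-break gives it to C.
C is highest; pays the second-highest bid, $74,440,000.

C pays $74,440,000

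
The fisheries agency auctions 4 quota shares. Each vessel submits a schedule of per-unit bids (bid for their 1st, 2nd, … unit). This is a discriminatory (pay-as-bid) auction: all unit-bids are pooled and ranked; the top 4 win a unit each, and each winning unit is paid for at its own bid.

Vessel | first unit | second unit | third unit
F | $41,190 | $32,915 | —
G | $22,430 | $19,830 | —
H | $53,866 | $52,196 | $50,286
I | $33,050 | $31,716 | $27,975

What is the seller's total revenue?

Total revenue: $197,538

All unit-bids, highest first — top 4: 53,866 (H-1), 52,196 (H-2), 50,286 (H-3), 41,190 (F-1)
Next rejected bid: $33,050 (not a price — pay-as-bid).
Each winning unit pays its own bid.
Revenue = 53,866 + 52,196 + 50,286 + 41,190 = $197,538.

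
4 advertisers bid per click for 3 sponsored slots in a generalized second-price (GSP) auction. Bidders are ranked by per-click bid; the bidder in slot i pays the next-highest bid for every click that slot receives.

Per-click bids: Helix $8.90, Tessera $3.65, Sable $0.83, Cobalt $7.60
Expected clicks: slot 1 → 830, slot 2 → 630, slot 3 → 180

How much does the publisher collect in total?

Ranked by bid: $8.90 (Helix) > $7.60 (Cobalt) > $3.65 (Tessera) > $0.83 (Sable)
Slot 1: Helix pays $7.60 × 830 = $6308.00
Slot 2: Cobalt pays $3.65 × 630 = $2299.50
Slot 3: Tessera pays $0.83 × 180 = $149.40
Total = $8756.90

Total revenue: $8756.90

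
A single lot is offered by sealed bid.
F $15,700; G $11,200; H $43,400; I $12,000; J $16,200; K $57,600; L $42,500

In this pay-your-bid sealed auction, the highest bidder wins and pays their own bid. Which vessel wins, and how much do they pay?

Bids in order: 57,600 (K) > 43,400 (H) > 42,500 (L) > 16,200 (J) > 15,700 (F) > 12,000 (I) > …
K is highest → pays own bid, $57,600.

K pays $57,600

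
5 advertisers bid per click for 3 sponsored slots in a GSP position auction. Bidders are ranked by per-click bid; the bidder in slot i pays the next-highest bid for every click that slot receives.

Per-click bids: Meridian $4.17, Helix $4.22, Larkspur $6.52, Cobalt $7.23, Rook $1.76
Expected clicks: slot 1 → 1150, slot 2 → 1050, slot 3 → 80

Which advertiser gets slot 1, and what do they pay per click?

Ranked by bid: $7.23 (Cobalt) > $6.52 (Larkspur) > $4.22 (Helix) > $4.17 (Meridian) > …
Slot 1 goes to the first-ranked bidder, Cobalt, who pays the next bid down: $6.52/click.

Cobalt; $6.52 per click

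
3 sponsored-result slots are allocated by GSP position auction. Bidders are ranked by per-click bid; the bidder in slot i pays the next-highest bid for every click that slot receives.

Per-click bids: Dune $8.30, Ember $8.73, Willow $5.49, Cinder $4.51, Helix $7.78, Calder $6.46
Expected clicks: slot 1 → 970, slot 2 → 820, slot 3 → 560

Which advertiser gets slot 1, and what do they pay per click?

Ember; $8.30 per click

Per-click bids in order: $8.73 (Ember) > $8.30 (Dune) > $7.78 (Helix) > $6.46 (Calder) > …
Slot 1 goes to the first-ranked bidder, Ember, who pays the next bid down: $8.30/click.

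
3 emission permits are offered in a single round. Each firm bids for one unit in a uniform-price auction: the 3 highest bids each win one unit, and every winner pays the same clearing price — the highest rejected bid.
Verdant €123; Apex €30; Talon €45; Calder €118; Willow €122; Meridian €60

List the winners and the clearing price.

Verdant, Willow, Calder; each pays €60

Bids ranked high→low: 123 (Verdant), 122 (Willow), 118 (Calder), 60 (Meridian), 45 (Talon), …
The 3 highest are Verdant, Willow, Calder.
First losing bid is Meridian's €60, which sets the uniform price.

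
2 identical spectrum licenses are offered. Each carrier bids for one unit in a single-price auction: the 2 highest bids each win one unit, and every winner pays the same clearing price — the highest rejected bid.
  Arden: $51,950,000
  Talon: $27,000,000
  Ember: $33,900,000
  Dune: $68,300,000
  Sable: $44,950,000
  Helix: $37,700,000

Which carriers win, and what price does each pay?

Ordering the bids: 68,300,000 (Dune), 51,950,000 (Arden), 44,950,000 (Sable), 37,700,000 (Helix), …
The 2 highest are Dune, Arden.
Highest unsuccessful bid: $44,950,000 → clearing price.

Dune, Arden; each pays $44,950,000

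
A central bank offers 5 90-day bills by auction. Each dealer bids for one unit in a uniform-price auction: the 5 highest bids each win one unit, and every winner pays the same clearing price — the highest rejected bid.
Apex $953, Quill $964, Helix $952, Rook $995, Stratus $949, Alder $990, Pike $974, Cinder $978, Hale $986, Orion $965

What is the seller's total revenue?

Total revenue: $4,825

Sorting: 995 (Rook), 990 (Alder), 986 (Hale), 978 (Cinder), 974 (Pike), 965 (Orion), 964 (Quill), …
Top 5: Rook, Alder, Hale, Cinder, Pike.
Clearing price = highest rejected bid = $965.
Total revenue = 5 × $965 = $4,825.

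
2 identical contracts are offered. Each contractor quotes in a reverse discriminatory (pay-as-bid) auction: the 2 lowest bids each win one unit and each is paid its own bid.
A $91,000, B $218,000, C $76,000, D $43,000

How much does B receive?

Sorting: 43,000 (D), 76,000 (C), 91,000 (A), 218,000 (B)
Lowest 2: D, C.
B does not win → $0.

B is paid $0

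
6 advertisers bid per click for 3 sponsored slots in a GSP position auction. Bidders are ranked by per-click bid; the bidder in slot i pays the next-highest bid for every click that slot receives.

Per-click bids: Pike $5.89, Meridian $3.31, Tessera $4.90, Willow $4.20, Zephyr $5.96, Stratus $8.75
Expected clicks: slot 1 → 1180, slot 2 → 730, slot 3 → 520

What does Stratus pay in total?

Per-click bids in order: $8.75 (Stratus) > $5.96 (Zephyr) > $5.89 (Pike) > $4.90 (Tessera) > …
Stratus holds slot 1 → pays next bid $5.96 × 1180 clicks = $7032.80.

Stratus pays $7032.80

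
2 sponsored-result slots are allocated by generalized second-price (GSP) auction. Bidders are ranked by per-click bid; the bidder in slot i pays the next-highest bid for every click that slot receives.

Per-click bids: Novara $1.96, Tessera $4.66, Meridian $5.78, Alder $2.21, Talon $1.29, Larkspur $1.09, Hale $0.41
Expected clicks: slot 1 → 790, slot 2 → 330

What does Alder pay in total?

Ranked by bid: $5.78 (Meridian) > $4.66 (Tessera) > $2.21 (Alder) > …
Alder ranks below slot 2 → no slot, pays nothing.

Alder pays $0.00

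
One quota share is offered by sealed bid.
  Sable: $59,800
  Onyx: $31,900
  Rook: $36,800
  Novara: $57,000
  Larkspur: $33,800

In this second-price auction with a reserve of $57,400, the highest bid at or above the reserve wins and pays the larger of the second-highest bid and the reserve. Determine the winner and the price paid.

Bids ranked: 59,800 (Sable) > 57,000 (Novara) > 36,800 (Rook) > 33,800 (Larkspur) > 31,900 (Onyx)
Sable has the top bid at or above the reserve ($59,800).
Second-highest bid $57,000 is below the reserve $57,400, so the reserve binds → payment $57,400.

Sable pays $57,400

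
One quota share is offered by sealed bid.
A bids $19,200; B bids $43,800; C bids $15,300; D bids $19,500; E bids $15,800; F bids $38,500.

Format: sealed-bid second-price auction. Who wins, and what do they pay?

B pays $38,500

Bids ranked: 43,800 (B) > 38,500 (F) > 19,500 (D) > 19,200 (A) > 15,800 (E) > 15,300 (C)
B wins with the highest bid; price is set by the runner-up at $38,500.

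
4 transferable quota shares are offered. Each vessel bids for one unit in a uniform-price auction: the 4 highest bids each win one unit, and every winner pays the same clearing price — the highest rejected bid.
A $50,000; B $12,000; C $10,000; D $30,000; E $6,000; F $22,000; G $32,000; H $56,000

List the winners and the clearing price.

Bids ranked high→low: 56,000 (H), 50,000 (A), 32,000 (G), 30,000 (D), 22,000 (F), 12,000 (B), …
Winners (4 units): H, A, G, D.
Clearing price = highest rejected bid = $22,000.

H, A, G, D; each pays $22,000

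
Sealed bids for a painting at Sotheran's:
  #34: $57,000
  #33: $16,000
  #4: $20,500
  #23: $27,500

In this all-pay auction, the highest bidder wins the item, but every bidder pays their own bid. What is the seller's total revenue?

Total revenue: $121,000

Rule: the highest bidder wins the item, but every bidder pays their own bid.
Bids in order: 57,000 (#34) > 27,500 (#23) > 20,500 (#4) > 16,000 (#33)
#34 wins with the top bid; all bids are sunk regardless.
Every bidder forfeits their bid regardless of winning.
Revenue = 57,000 + 16,000 + 20,500 + 27,500 = $121,000.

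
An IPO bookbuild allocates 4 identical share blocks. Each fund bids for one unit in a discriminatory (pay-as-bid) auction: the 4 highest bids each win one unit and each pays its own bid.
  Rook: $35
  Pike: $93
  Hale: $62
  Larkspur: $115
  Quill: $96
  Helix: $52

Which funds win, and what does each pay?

Bids ranked high→low: 115 (Larkspur), 96 (Quill), 93 (Pike), 62 (Hale), 52 (Helix), 35 (Rook)
Top 4: Larkspur, Quill, Pike, Hale.
Each winner pays its own bid: Larkspur $115, Quill $96, Pike $93, Hale $62.

Larkspur $115, Quill $96, Pike $93, Hale $62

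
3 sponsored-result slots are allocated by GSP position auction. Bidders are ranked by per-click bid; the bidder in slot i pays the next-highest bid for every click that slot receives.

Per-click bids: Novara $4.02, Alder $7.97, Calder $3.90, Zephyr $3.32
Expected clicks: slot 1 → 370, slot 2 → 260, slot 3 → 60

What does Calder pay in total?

Calder pays $199.20

Per-click bids in order: $7.97 (Alder) > $4.02 (Novara) > $3.90 (Calder) > $3.32 (Zephyr)
Calder holds slot 3 → pays next bid $3.32 × 60 clicks = $199.20.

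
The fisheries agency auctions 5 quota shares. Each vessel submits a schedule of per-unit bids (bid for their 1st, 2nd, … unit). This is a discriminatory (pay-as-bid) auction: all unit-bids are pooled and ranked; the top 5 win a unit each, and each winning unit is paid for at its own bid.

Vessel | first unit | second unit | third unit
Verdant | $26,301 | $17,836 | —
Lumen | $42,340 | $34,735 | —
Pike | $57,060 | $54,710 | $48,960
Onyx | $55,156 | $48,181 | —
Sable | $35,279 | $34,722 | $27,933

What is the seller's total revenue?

Total revenue: $264,067

All unit-bids, highest first — top 5: 57,060 (Pike-1), 55,156 (Onyx-1), 54,710 (Pike-2), 48,960 (Pike-3), 48,181 (Onyx-2)
Next rejected bid: $42,340 (not a price — pay-as-bid).
Each winning unit pays its own bid.
Revenue = 57,060 + 55,156 + 54,710 + 48,960 + 48,181 = $264,067.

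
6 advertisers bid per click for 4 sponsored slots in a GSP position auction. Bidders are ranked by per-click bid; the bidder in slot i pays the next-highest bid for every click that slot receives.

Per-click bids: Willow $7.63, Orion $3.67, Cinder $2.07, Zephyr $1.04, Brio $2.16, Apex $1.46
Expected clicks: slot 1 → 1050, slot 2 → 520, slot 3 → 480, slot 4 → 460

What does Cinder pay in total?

Cinder pays $671.60

Ranked by bid: $7.63 (Willow) > $3.67 (Orion) > $2.16 (Brio) > $2.07 (Cinder) > $1.46 (Apex) > …
Cinder holds slot 4 → pays next bid $1.46 × 460 clicks = $671.60.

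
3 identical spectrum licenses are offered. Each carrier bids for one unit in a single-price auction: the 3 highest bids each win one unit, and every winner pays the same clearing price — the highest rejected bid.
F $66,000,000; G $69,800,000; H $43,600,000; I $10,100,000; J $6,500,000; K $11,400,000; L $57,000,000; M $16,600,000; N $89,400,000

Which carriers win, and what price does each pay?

N, G, F; each pays $57,000,000

Ordering the bids: 89,400,000 (N), 69,800,000 (G), 66,000,000 (F), 57,000,000 (L), 43,600,000 (H), …
The 3 highest are N, G, F.
Clearing price = highest rejected bid = $57,000,000.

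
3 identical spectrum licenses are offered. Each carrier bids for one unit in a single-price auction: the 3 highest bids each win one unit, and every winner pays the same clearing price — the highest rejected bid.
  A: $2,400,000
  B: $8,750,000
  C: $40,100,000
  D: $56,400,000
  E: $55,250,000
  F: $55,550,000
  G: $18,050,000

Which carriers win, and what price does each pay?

D, F, E; each pays $40,100,000

Ordering the bids: 56,400,000 (D), 55,550,000 (F), 55,250,000 (E), 40,100,000 (C), 18,050,000 (G), …
The 3 highest are D, F, E.
Clearing price = highest rejected bid = $40,100,000.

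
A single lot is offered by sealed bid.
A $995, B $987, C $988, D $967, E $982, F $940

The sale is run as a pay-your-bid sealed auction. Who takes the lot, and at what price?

A pays $995

Bids ranked: 995 (A) > 988 (C) > 987 (B) > 982 (E) > 967 (D) > 940 (F)
A has the highest bid and pays exactly that: $995.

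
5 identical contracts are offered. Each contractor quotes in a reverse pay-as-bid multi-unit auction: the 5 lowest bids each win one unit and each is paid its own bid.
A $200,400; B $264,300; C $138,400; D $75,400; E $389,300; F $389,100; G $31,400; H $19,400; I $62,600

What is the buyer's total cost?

Ordering the bids: 19,400 (H), 31,400 (G), 62,600 (I), 75,400 (D), 138,400 (C), 200,400 (A), 264,300 (B), …
Lowest 5: H, G, I, D, C.
Total cost = 19,400 + 31,400 + 62,600 + 75,400 + 138,400 = $327,200.

Total cost: $327,200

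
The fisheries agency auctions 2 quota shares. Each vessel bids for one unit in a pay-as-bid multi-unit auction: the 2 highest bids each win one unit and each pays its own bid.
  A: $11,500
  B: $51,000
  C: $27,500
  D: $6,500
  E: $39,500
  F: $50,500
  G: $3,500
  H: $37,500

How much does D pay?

D pays $0

Bids ranked high→low: 51,000 (B), 50,500 (F), 39,500 (E), 37,500 (H), …
Top 2: B, F.
D does not win → $0.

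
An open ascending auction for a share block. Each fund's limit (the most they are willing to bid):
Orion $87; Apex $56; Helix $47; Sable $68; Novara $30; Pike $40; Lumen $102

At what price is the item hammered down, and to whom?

Lumen wins at $87

Limits in order: 102 (Lumen) > 87 (Orion) > 68 (Sable) > 56 (Apex) > 47 (Helix) > 40 (Pike) > …
Orion is the last rival to drop out, at $87; Lumen remains and wins at that price.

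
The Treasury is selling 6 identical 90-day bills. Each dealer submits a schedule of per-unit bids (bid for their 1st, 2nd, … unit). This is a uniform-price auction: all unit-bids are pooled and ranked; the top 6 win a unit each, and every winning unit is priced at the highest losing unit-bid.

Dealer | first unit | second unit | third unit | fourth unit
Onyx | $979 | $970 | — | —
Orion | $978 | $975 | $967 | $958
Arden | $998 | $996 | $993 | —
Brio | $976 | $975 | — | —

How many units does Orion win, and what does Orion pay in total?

Orion: 1 unit, pays $975

Pooled unit-bids ranked (top 6): 998 (Arden-1), 996 (Arden-2), 993 (Arden-3), 979 (Onyx-1), 978 (Orion-1), 976 (Brio-1)
The (k+1)-th unit-bid is $975.
Orion wins 1 unit(s) at $975 each.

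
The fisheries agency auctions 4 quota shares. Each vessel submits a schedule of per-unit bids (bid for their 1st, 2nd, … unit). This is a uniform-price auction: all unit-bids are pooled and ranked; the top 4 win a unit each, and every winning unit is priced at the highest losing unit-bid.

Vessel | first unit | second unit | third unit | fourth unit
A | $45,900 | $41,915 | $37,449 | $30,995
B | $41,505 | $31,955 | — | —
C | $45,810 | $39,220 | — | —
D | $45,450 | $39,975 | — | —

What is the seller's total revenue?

All unit-bids, highest first — top 4: 45,900 (A-1), 45,810 (C-1), 45,450 (D-1), 41,915 (A-2)
Highest rejected unit-bid = $41,505.
Allocation: A 2, C 1, D 1. Every unit priced at $41,505.
Revenue = 4 × 41,505 = $166,020.

Total revenue: $166,020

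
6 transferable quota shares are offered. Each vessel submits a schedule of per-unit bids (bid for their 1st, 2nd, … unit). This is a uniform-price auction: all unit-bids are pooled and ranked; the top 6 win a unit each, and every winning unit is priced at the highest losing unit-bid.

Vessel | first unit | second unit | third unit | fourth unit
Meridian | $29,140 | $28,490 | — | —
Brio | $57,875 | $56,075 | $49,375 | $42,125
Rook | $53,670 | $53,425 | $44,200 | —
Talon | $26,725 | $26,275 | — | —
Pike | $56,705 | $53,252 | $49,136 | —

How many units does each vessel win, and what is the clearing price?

Brio 2, Pike 2, Rook 2; clearing price $49,375

Pooled unit-bids ranked (top 6): 57,875 (Brio-1), 56,705 (Pike-1), 56,075 (Brio-2), 53,670 (Rook-1), 53,425 (Rook-2), 53,252 (Pike-2)
Highest rejected unit-bid = $49,375.
Allocation: Brio 2, Pike 2, Rook 2.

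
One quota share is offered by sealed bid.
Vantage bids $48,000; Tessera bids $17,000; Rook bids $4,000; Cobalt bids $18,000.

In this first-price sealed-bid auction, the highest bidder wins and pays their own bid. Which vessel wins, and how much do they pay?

Vantage pays $48,000

Sorting bids: 48,000 (Vantage) > 18,000 (Cobalt) > 17,000 (Tessera) > 4,000 (Rook)
Vantage has the highest bid and pays exactly that: $48,000.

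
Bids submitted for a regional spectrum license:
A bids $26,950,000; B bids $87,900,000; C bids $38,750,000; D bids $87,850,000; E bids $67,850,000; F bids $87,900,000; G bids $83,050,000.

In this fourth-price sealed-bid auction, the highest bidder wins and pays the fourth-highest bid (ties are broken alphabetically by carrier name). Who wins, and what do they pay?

B pays $83,050,000

Sorting bids: 87,900,000 (B) > 87,900,000 (F) > 87,850,000 (D) > 83,050,000 (G) > 67,850,000 (E) > 38,750,000 (C) > …
B and F tie at $87,900,000; tie-break gives it to B.
B is highest; pays the fourth-highest bid, $83,050,000.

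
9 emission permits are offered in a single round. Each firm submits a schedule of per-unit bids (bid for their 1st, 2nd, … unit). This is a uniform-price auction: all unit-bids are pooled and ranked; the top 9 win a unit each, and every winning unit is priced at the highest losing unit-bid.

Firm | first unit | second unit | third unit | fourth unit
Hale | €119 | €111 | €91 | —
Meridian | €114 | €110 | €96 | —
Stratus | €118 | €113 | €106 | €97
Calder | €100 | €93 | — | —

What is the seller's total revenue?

All unit-bids, highest first — top 9: 119 (Hale-1), 118 (Stratus-1), 114 (Meridian-1), 113 (Stratus-2), 111 (Hale-2), 110 (Meridian-2), 106 (Stratus-3), 100 (Calder-1), 97 (Stratus-4)
First bid not allocated: €96.
Allocation: Calder 1, Hale 2, Meridian 2, Stratus 4. Every unit priced at €96.
Revenue = 9 × 96 = €864.

Total revenue: €864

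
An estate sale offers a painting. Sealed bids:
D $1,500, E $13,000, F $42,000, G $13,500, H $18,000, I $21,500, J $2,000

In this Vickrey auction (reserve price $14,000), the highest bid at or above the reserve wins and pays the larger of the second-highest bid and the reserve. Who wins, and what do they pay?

Vickrey auction (reserve price $14,000): the highest bid at or above the reserve wins and pays the larger of the second-highest bid and the reserve.
Sorting bids: 42,000 (F) > 21,500 (I) > 18,000 (H) > 13,500 (G) > 13,000 (E) > 2,000 (J) > …
Highest eligible bid: F at $42,000.
Second-highest bid $21,500 exceeds the reserve $14,000 → payment $21,500.

F pays $21,500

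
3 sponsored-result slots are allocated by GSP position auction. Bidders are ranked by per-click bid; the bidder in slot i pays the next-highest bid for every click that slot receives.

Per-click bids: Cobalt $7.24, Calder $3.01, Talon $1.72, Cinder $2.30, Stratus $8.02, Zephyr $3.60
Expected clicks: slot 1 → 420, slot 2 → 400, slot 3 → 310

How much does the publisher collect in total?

Sorting advertisers: $8.02 (Stratus) > $7.24 (Cobalt) > $3.60 (Zephyr) > $3.01 (Calder) > …
Slot 1: Stratus pays $7.24 × 420 = $3040.80
Slot 2: Cobalt pays $3.60 × 400 = $1440.00
Slot 3: Zephyr pays $3.01 × 310 = $933.10
Total = $5413.90

Total revenue: $5413.90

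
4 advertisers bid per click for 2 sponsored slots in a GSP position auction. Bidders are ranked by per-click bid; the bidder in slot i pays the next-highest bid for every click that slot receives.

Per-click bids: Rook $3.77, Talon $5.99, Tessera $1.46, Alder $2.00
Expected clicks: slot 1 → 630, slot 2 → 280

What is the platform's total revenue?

Total revenue: $2935.10

Ranked by bid: $5.99 (Talon) > $3.77 (Rook) > $2.00 (Alder) > …
Slot 1: Talon pays $3.77 × 630 = $2375.10
Slot 2: Rook pays $2.00 × 280 = $560.00
Total = $2935.10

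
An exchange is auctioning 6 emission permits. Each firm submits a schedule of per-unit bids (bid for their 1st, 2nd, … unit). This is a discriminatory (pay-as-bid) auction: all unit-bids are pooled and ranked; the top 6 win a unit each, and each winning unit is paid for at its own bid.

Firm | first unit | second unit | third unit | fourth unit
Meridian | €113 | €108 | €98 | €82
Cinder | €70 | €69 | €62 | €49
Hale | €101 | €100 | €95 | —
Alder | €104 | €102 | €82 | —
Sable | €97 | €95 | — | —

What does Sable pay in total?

All unit-bids, highest first — top 6: 113 (Meridian-1), 108 (Meridian-2), 104 (Alder-1), 102 (Alder-2), 101 (Hale-1), 100 (Hale-2)
Next rejected bid: €98 (not a price — pay-as-bid).
Sable wins no units.

Sable pays €0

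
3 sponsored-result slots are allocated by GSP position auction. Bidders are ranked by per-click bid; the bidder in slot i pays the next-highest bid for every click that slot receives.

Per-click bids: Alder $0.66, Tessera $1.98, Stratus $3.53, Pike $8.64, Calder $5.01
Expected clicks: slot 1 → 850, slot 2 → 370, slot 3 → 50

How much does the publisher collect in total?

Ranked by bid: $8.64 (Pike) > $5.01 (Calder) > $3.53 (Stratus) > $1.98 (Tessera) > …
Slot 1: Pike pays $5.01 × 850 = $4258.50
Slot 2: Calder pays $3.53 × 370 = $1306.10
Slot 3: Stratus pays $1.98 × 50 = $99.00
Total = $5663.60

Total revenue: $5663.60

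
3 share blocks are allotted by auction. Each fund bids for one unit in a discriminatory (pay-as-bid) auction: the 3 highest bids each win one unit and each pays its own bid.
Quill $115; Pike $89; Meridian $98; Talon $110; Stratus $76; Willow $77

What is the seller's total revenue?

Total revenue: $323

Bids ranked high→low: 115 (Quill), 110 (Talon), 98 (Meridian), 89 (Pike), 77 (Willow), …
Top 3: Quill, Talon, Meridian.
Total revenue = 115 + 110 + 98 = $323.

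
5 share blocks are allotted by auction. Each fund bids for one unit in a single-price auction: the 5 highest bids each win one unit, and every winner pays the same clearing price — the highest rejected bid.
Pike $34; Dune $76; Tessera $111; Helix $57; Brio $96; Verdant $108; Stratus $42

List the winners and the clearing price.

Sorting: 111 (Tessera), 108 (Verdant), 96 (Brio), 76 (Dune), 57 (Helix), 42 (Stratus), 34 (Pike)
Winners (5 units): Tessera, Verdant, Brio, Dune, Helix.
First losing bid is Stratus's $42, which sets the uniform price.

Tessera, Verdant, Brio, Dune, Helix; each pays $42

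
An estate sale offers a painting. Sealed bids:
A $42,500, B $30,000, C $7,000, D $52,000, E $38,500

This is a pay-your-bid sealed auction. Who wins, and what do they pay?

Rule: the highest bidder wins and pays their own bid.
Bids ranked: 52,000 (D) > 42,500 (A) > 38,500 (E) > 30,000 (B) > 7,000 (C)
First-price: D pays what they bid, $52,000.

D pays $52,000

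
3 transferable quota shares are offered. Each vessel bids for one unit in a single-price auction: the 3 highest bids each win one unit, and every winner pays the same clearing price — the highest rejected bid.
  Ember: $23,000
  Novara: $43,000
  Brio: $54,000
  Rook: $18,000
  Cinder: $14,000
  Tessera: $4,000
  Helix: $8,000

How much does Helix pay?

Helix pays $0

Ordering the bids: 54,000 (Brio), 43,000 (Novara), 23,000 (Ember), 18,000 (Rook), 14,000 (Cinder), …
Winners (3 units): Brio, Novara, Ember.
First losing bid is Rook's $18,000, which sets the uniform price.
Helix does not win → pays $0.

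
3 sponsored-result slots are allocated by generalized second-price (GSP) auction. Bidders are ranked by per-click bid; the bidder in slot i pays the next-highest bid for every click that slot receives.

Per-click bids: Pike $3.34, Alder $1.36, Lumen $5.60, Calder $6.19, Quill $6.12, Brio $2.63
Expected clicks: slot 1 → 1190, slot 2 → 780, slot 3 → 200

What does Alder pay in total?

Sorting advertisers: $6.19 (Calder) > $6.12 (Quill) > $5.60 (Lumen) > $3.34 (Pike) > …
Alder ranks below slot 3 → no slot, pays nothing.

Alder pays $0.00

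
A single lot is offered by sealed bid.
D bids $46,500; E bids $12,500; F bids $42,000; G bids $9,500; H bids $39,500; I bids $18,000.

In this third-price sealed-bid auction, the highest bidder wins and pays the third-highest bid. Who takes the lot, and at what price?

D pays $39,500

Sorting bids: 46,500 (D) > 42,000 (F) > 39,500 (H) > 18,000 (I) > 12,500 (E) > 9,500 (G)
D wins; payment is bid #3 in the ranking = $39,500.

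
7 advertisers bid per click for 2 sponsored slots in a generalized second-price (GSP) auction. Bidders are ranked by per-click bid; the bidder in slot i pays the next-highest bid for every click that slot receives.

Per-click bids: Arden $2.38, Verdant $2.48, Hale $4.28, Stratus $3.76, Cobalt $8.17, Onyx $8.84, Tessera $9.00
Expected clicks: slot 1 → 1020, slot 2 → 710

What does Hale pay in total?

Sorting advertisers: $9.00 (Tessera) > $8.84 (Onyx) > $8.17 (Cobalt) > …
Hale ranks below slot 2 → no slot, pays nothing.

Hale pays $0.00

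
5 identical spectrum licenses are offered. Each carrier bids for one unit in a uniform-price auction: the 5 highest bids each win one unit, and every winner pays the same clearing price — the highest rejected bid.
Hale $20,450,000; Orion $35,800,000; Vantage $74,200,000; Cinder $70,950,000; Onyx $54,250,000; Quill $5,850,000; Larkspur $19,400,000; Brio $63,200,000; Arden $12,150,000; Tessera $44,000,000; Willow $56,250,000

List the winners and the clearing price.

Ordering the bids: 74,200,000 (Vantage), 70,950,000 (Cinder), 63,200,000 (Brio), 56,250,000 (Willow), 54,250,000 (Onyx), 44,000,000 (Tessera), 35,800,000 (Orion), …
Top 5: Vantage, Cinder, Brio, Willow, Onyx.
First losing bid is Tessera's $44,000,000, which sets the uniform price.

Vantage, Cinder, Brio, Willow, Onyx; each pays $44,000,000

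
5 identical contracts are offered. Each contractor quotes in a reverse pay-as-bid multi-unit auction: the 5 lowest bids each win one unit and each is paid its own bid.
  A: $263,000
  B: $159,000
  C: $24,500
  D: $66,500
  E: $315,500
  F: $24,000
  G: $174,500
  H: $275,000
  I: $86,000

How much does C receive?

C is paid $24,500

Bids ranked low→high: 24,000 (F), 24,500 (C), 66,500 (D), 86,000 (I), 159,000 (B), 174,500 (G), 263,000 (A), …
Lowest 5: F, C, D, I, B.
C wins → own bid $24,500.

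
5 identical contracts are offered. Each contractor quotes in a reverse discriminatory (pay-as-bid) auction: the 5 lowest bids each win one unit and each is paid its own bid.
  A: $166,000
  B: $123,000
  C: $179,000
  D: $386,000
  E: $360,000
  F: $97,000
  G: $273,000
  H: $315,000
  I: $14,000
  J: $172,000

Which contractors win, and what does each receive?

I $14,000, F $97,000, B $123,000, A $166,000, J $172,000

Ordering the bids: 14,000 (I), 97,000 (F), 123,000 (B), 166,000 (A), 172,000 (J), 179,000 (C), 273,000 (G), …
Lowest 5: I, F, B, A, J.
Each winner is paid its own bid: I $14,000, F $97,000, B $123,000, A $166,000, J $172,000.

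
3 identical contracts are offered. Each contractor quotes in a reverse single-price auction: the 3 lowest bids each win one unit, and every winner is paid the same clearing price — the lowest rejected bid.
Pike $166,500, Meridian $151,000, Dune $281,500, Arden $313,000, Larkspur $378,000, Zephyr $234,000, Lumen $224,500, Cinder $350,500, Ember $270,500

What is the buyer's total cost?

Ordering the bids: 151,000 (Meridian), 166,500 (Pike), 224,500 (Lumen), 234,000 (Zephyr), 270,500 (Ember), …
Winners (3 units): Meridian, Pike, Lumen.
First losing bid is Zephyr's $234,000, which sets the uniform price.
Total cost = 3 × $234,000 = $702,000.

Total cost: $702,000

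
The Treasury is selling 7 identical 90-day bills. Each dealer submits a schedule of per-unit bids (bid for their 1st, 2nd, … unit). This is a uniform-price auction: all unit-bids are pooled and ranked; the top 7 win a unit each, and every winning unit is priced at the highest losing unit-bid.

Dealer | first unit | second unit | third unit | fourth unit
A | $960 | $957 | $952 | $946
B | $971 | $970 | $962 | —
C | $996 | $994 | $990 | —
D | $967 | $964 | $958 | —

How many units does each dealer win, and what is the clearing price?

B 2, C 3, D 2; clearing price $962

All unit-bids, highest first — top 7: 996 (C-1), 994 (C-2), 990 (C-3), 971 (B-1), 970 (B-2), 967 (D-1), 964 (D-2)
Highest rejected unit-bid = $962.
Allocation: B 2, C 3, D 2.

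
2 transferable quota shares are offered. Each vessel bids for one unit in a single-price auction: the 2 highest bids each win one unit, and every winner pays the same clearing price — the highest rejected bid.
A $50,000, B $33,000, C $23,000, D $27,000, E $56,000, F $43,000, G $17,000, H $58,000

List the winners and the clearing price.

Bids ranked high→low: 58,000 (H), 56,000 (E), 50,000 (A), 43,000 (F), …
The 2 highest are H, E.
Highest unsuccessful bid: $50,000 → clearing price.

H, E; each pays $50,000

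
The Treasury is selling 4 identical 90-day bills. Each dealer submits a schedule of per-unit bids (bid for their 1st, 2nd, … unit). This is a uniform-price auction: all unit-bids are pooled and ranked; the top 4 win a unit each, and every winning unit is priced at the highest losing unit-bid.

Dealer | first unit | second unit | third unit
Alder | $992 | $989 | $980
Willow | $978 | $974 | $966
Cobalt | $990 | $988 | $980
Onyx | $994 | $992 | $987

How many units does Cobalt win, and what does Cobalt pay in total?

Merging the schedules and taking the best 4: 994 (Onyx-1), 992 (Alder-1), 992 (Onyx-2), 990 (Cobalt-1)
First bid not allocated: $989.
Cobalt wins 1 unit(s) at $989 each.

Cobalt: 1 unit, pays $989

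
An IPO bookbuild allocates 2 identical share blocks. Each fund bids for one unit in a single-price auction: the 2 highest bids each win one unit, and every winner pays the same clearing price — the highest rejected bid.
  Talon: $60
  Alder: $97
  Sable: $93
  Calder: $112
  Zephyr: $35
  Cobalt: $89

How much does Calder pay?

Sorting: 112 (Calder), 97 (Alder), 93 (Sable), 89 (Cobalt), …
Winners (2 units): Calder, Alder.
First losing bid is Sable's $93, which sets the uniform price.
Calder wins → pays $93.

Calder pays $93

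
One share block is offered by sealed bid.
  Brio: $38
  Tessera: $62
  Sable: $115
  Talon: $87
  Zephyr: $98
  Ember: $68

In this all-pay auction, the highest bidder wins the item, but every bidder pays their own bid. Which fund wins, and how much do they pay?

Rule: the highest bidder wins the item, but every bidder pays their own bid.
Sorting bids: 115 (Sable) > 98 (Zephyr) > 87 (Talon) > 68 (Ember) > 62 (Tessera) > 38 (Brio)
Sable is highest and takes the item; every bidder forfeits their bid.

Sable pays $115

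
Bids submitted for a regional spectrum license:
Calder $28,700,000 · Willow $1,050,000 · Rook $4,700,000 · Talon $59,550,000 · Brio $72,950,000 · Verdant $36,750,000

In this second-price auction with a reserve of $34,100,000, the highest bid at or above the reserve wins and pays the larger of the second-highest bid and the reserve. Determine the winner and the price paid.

Bids ranked: 72,950,000 (Brio) > 59,550,000 (Talon) > 36,750,000 (Verdant) > 28,700,000 (Calder) > 4,700,000 (Rook) > 1,050,000 (Willow)
Brio has the top bid at or above the reserve ($72,950,000).
max(second-highest $59,550,000, reserve $34,100,000) = $59,550,000; the reserve does not bind.

Brio pays $59,550,000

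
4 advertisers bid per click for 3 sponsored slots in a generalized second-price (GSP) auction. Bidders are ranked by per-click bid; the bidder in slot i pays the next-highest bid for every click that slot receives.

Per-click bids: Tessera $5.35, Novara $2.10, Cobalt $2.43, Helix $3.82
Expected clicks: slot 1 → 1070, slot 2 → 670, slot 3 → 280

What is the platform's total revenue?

Total revenue: $6303.50

Sorting advertisers: $5.35 (Tessera) > $3.82 (Helix) > $2.43 (Cobalt) > $2.10 (Novara)
Slot 1: Tessera pays $3.82 × 1070 = $4087.40
Slot 2: Helix pays $2.43 × 670 = $1628.10
Slot 3: Cobalt pays $2.10 × 280 = $588.00
Total = $6303.50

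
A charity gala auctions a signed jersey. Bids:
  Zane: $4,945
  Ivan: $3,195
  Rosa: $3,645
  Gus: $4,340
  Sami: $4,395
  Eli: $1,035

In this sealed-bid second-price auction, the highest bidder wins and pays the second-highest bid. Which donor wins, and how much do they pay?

Sorting bids: 4,945 (Zane) > 4,395 (Sami) > 4,340 (Gus) > 3,645 (Rosa) > 3,195 (Ivan) > 1,035 (Eli)
Zane is highest; pays the second-highest bid, $4,395.

Zane pays $4,395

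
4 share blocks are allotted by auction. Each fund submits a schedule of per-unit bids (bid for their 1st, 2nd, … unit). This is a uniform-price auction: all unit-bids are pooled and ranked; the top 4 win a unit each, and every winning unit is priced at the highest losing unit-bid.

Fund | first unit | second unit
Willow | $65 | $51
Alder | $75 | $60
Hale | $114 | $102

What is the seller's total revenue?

All unit-bids, highest first — top 4: 114 (Hale-1), 102 (Hale-2), 75 (Alder-1), 65 (Willow-1)
The (k+1)-th unit-bid is $60.
Allocation: Alder 1, Hale 2, Willow 1. Every unit priced at $60.
Revenue = 4 × 60 = $240.

Total revenue: $240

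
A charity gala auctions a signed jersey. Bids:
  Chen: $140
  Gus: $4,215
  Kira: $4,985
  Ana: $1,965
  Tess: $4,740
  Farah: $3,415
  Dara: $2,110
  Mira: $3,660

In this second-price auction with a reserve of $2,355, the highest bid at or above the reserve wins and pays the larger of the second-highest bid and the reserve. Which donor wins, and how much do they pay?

Kira pays $4,740

Bids ranked: 4,985 (Kira) > 4,740 (Tess) > 4,215 (Gus) > 3,660 (Mira) > 3,415 (Farah) > 2,110 (Dara) > …
Highest eligible bid: Kira at $4,985.
max(second-highest $4,740, reserve $2,355) = $4,740; the reserve does not bind.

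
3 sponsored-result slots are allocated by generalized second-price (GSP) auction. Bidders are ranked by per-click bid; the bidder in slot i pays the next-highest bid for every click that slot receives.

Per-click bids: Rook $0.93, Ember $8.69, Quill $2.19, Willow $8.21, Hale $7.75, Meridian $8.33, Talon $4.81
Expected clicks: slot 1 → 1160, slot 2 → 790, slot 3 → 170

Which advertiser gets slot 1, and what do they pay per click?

Ember; $8.33 per click

Sorting advertisers: $8.69 (Ember) > $8.33 (Meridian) > $8.21 (Willow) > $7.75 (Hale) > …
Slot 1 goes to the first-ranked bidder, Ember, who pays the next bid down: $8.33/click.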